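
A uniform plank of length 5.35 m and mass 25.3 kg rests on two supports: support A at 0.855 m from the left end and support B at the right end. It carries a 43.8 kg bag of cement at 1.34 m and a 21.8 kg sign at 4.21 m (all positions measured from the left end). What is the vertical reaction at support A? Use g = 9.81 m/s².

Sum moments about support B (its reaction then has zero moment arm).
Beam weight: 25.3 × 9.81 = 248.2 N down at 2.675 m → arm 2.675 m, τ = 248.2 × 2.675 = 663.9 N·m counterclockwise.
Bag of cement: 43.8 × 9.81 = 429.7 N down at 1.34 m → arm 4.01 m, τ = 429.7 × 4.01 = 1723 N·m counterclockwise.
Sign: 21.8 × 9.81 = 213.9 N down at 4.21 m → arm 1.14 m, τ = 213.9 × 1.14 = 243.8 N·m counterclockwise.
Net load moment about support B = 2631 N·m counterclockwise.
Reaction R at support A is upward at 0.855 m, arm 4.495 m → moment R × 4.495 clockwise.
Balancing moments: R × 4.495 = 2631, giving R = 585 N.

R_A ≈ 585 N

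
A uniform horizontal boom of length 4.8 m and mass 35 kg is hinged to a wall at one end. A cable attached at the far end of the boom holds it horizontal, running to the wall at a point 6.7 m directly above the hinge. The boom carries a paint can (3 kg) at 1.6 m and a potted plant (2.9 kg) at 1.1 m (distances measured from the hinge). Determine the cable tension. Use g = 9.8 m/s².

Take moments about the hinge.
Beam weight: 35 × 9.8 = 343 N down at 2.4 m → arm 2.4 m, τ = 343 × 2.4 = 823.2 N·m clockwise.
Paint can: 3 × 9.8 = 29.4 N down at 1.6 m → arm 1.6 m, τ = 29.4 × 1.6 = 47.04 N·m clockwise.
Potted plant: 2.9 × 9.8 = 28.42 N down at 1.1 m → arm 1.1 m, τ = 28.42 × 1.1 = 31.26 N·m clockwise.
Total clockwise load moment = 901.5 N·m.
The cable tension T acts at 4.8 m; only its component perpendicular to the boom, T sinθ, produces torque. sinθ = h/√(h²+d²) = 6.7/√(6.7²+4.8²) = 0.8129.
For rotational equilibrium, T × 4.8 × 0.8129 = 901.5, so T = 901.5 / 3.902 = 231 N.

T ≈ 231 N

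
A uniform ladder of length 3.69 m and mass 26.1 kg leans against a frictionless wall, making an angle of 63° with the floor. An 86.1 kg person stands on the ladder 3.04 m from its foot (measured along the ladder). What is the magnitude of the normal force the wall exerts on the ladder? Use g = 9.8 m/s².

Choose the foot of the ladder as the axis so the floor normal and friction both act there and drop out.
Ladder weight 26.1×9.8 = 255.8 N acts at 1.845 m along the ladder; its horizontal arm is 1.845·cos63° = 0.8376 m → τ = 214.3 N·m clockwise.
Person: 86.1×9.8 = 843.8 N at 3.04 m → arm 1.38 m → τ = 1164 N·m clockwise.
Wall normal N acts horizontally at the top; its moment arm is the height L sinθ = 3.69·sin63° = 3.288 m, counterclockwise.
Setting net torque to zero: N × 3.288 = 1378 → N = 419 N.

N_wall ≈ 419 N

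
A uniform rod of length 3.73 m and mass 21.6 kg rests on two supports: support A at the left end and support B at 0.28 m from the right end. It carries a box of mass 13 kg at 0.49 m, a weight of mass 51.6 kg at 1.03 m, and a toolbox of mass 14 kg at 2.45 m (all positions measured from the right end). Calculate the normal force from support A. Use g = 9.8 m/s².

R_A ≈ 301 N

Take moments about support B.
Beam weight: 21.6 × 9.8 = 211.7 N down at 1.865 m → arm 1.585 m, τ = 211.7 × 1.585 = 335.5 N·m counterclockwise.
Box: 13 × 9.8 = 127.4 N down at 0.49 m → arm 0.21 m, τ = 127.4 × 0.21 = 26.75 N·m counterclockwise.
Weight: 51.6 × 9.8 = 505.7 N down at 1.03 m → arm 0.75 m, τ = 505.7 × 0.75 = 379.3 N·m counterclockwise.
Toolbox: 14 × 9.8 = 137.2 N down at 2.45 m → arm 2.17 m, τ = 137.2 × 2.17 = 297.7 N·m counterclockwise.
Net load moment about support B = 1039 N·m counterclockwise.
Reaction R at support A is upward at 3.73 m, arm 3.45 m → moment R × 3.45 clockwise.
Setting net torque to zero: R × 3.45 = 1039 → R = 301 N.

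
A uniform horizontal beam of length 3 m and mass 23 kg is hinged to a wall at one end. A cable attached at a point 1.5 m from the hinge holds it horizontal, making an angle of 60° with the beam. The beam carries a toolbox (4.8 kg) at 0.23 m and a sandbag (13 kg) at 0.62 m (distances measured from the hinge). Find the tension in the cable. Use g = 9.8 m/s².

About the hinge:
Beam weight: 23 × 9.8 = 225.4 N down at 1.5 m → arm 1.5 m, τ = 225.4 × 1.5 = 338.1 N·m clockwise.
Toolbox: 4.8 × 9.8 = 47.04 N down at 0.23 m → arm 0.23 m, τ = 47.04 × 0.23 = 10.82 N·m clockwise.
Sandbag: 13 × 9.8 = 127.4 N down at 0.62 m → arm 0.62 m, τ = 127.4 × 0.62 = 78.99 N·m clockwise.
Total clockwise load moment = 427.9 N·m.
The cable tension T acts at 1.5 m; only its component perpendicular to the beam, T sinθ, produces torque. sin 60° = 0.866.
For rotational equilibrium, T × 1.5 × 0.866 = 427.9, so T = 427.9 / 1.299 = 329 N.

T ≈ 329 N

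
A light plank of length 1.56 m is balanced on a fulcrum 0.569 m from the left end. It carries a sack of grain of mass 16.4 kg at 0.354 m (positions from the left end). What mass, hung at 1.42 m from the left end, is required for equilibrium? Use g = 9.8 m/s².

About the fulcrum (at 0.569 m from the left end):
Sack of grain: 16.4 × 9.8 = 160.7 N down at 0.354 m → arm 0.215 m, τ = 160.7 × 0.215 = 34.55 N·m counterclockwise.
Net moment of known loads = 34.55 N·m counterclockwise.
An unknown mass m at 1.42 m has arm 0.851 m; its moment is m·g·0.851 clockwise.
Στ = 0 ⇒ m × 9.8 × 0.851 = 34.55 ⇒ m = 34.55 / (9.8 × 0.851) = 4.14 kg.

m ≈ 4.14 kg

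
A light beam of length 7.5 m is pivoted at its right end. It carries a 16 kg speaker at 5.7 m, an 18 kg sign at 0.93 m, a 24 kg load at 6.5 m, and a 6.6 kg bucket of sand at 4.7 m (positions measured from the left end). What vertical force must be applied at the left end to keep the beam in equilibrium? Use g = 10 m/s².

F ≈ 253 N

Choose the right end as the axis so the unknown pivot reaction has zero arm there.
Speaker: 16 × 10 = 160 N down at 5.7 m → arm 1.8 m, τ = 160 × 1.8 = 288 N·m counterclockwise.
Sign: 18 × 10 = 180 N down at 0.93 m → arm 6.57 m, τ = 180 × 6.57 = 1183 N·m counterclockwise.
Load: 24 × 10 = 240 N down at 6.5 m → arm 1 m, τ = 240 × 1 = 240 N·m counterclockwise.
Bucket of sand: 6.6 × 10 = 66 N down at 4.7 m → arm 2.8 m, τ = 66 × 2.8 = 184.8 N·m counterclockwise.
Net moment of the loads = 1896 N·m counterclockwise.
The upward force F acts at the left end, arm 7.5 m, giving F × 7.5 clockwise.
Στ = 0 ⇒ F × 7.5 = 1896 ⇒ F = 1896 / 7.5 = 253 N.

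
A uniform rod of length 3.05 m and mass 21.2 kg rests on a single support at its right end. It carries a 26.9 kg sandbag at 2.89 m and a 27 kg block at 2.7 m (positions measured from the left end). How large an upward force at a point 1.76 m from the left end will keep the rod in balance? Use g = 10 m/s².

Choose the right end as the axis so the unknown pivot reaction has zero arm there.
Beam weight: 21.2 × 10 = 212 N down at 1.525 m → arm 1.525 m, τ = 212 × 1.525 = 323.3 N·m counterclockwise.
Sandbag: 26.9 × 10 = 269 N down at 2.89 m → arm 0.16 m, τ = 269 × 0.16 = 43.04 N·m counterclockwise.
Block: 27 × 10 = 270 N down at 2.7 m → arm 0.35 m, τ = 270 × 0.35 = 94.5 N·m counterclockwise.
Net moment of the loads = 460.8 N·m counterclockwise.
The upward force F acts at a point 1.76 m from the left end, arm 1.29 m, giving F × 1.29 clockwise.
For rotational equilibrium, F × 1.29 = 460.8, so F = 460.8 / 1.29 = 357 N.

F ≈ 357 N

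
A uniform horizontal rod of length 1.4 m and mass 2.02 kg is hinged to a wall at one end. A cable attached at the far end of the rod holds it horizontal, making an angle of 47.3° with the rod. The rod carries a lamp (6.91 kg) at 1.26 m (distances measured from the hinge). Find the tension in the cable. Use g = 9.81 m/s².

T ≈ 96.5 N

Taking torques about the hinge:
Beam weight: 2.02 × 9.81 = 19.82 N down at 0.7 m → arm 0.7 m, τ = 19.82 × 0.7 = 13.87 N·m clockwise.
Lamp: 6.91 × 9.81 = 67.79 N down at 1.26 m → arm 1.26 m, τ = 67.79 × 1.26 = 85.42 N·m clockwise.
Total clockwise load moment = 99.29 N·m.
The cable tension T acts at 1.4 m; only its component perpendicular to the rod, T sinθ, produces torque. sin 47.3° = 0.7349.
For rotational equilibrium, T × 1.4 × 0.7349 = 99.29, so T = 99.29 / 1.029 = 96.5 N.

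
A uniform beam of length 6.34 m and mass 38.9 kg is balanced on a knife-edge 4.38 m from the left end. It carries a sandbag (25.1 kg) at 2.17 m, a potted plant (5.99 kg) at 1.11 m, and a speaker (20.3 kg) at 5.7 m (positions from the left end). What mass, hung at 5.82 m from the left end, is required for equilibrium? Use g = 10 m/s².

m ≈ 66.2 kg

About the knife-edge (at 4.38 m from the left end):
Beam weight: 38.9 × 10 = 389 N down at 3.17 m → arm 1.21 m, τ = 389 × 1.21 = 470.7 N·m counterclockwise.
Sandbag: 25.1 × 10 = 251 N down at 2.17 m → arm 2.21 m, τ = 251 × 2.21 = 554.7 N·m counterclockwise.
Potted plant: 5.99 × 10 = 59.9 N down at 1.11 m → arm 3.27 m, τ = 59.9 × 3.27 = 195.9 N·m counterclockwise.
Speaker: 20.3 × 10 = 203 N down at 5.7 m → arm 1.32 m, τ = 203 × 1.32 = 268 N·m clockwise.
Net moment of known loads = 953.3 N·m counterclockwise.
An unknown mass m at 5.82 m has arm 1.44 m; its moment is m·g·1.44 clockwise.
For rotational equilibrium, m × 10 × 1.44 = 953.3, so m = 953.3 / (10 × 1.44) = 66.2 kg.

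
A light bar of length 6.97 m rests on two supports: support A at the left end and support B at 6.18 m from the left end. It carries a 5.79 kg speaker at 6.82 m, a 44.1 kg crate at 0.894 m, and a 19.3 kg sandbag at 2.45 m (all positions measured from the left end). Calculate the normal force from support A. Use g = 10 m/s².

Take moments about support B.
Speaker: 5.79 × 10 = 57.9 N down at 6.82 m → arm 0.64 m, τ = 57.9 × 0.64 = 37.06 N·m clockwise.
Crate: 44.1 × 10 = 441 N down at 0.894 m → arm 5.286 m, τ = 441 × 5.286 = 2331 N·m counterclockwise.
Sandbag: 19.3 × 10 = 193 N down at 2.45 m → arm 3.73 m, τ = 193 × 3.73 = 719.9 N·m counterclockwise.
Net load moment about support B = 3014 N·m counterclockwise.
Reaction R at support A is upward at 0 m, arm 6.18 m → moment R × 6.18 clockwise.
Στ = 0 ⇒ R × 6.18 = 3014 ⇒ R = 488 N.

R_A ≈ 488 N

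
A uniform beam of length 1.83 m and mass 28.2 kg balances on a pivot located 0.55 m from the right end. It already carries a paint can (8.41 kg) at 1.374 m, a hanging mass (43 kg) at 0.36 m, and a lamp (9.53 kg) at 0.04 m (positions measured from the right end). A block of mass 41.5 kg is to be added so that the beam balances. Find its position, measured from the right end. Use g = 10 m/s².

x ≈ 0.449 m from the right end

Choose the pivot (at 0.55 m from the right end) as the axis so the support reaction has zero arm there.
Beam weight: 28.2 × 10 = 282 N down at 0.915 m → arm 0.365 m, τ = 282 × 0.365 = 102.9 N·m counterclockwise.
Paint can: 8.41 × 10 = 84.1 N down at 1.374 m → arm 0.824 m, τ = 84.1 × 0.824 = 69.3 N·m counterclockwise.
Hanging mass: 43 × 10 = 430 N down at 0.36 m → arm 0.19 m, τ = 430 × 0.19 = 81.7 N·m clockwise.
Lamp: 9.53 × 10 = 95.3 N down at 0.04 m → arm 0.51 m, τ = 95.3 × 0.51 = 48.6 N·m clockwise.
Net moment of existing loads = 41.9 N·m counterclockwise.
The block weighs 41.5 × 10 = 415 N and must supply an equal clockwise moment, so its lever arm about the pivot is 41.9 / 415 = 0.101 m.
That puts it at 0.55 − 0.101 = 0.449 m from the right end.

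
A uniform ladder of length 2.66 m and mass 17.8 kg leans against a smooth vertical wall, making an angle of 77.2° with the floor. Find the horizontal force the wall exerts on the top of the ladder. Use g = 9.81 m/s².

N_wall ≈ 19.8 N

About the foot of the ladder:
Ladder weight 17.8×9.81 = 174.6 N acts at 1.33 m along the ladder; its horizontal arm is 1.33·cos77.2° = 0.2947 m → τ = 51.45 N·m clockwise.
Wall normal N acts horizontally at the top; its moment arm is the height L sinθ = 2.66·sin77.2° = 2.594 m, counterclockwise.
For rotational equilibrium, N × 2.594 = 51.45, so N = 19.8 N.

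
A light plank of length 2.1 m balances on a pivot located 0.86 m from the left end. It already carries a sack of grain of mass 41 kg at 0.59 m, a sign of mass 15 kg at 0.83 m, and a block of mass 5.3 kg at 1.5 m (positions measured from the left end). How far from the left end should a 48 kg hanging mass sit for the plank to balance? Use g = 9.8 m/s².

x ≈ 1.03 m from the left end

Take moments about the pivot (at 0.86 m from the left end).
Sack of grain: 41 × 9.8 = 401.8 N down at 0.59 m → arm 0.27 m, τ = 401.8 × 0.27 = 108.5 N·m counterclockwise.
Sign: 15 × 9.8 = 147 N down at 0.83 m → arm 0.03 m, τ = 147 × 0.03 = 4.41 N·m counterclockwise.
Block: 5.3 × 9.8 = 51.94 N down at 1.5 m → arm 0.64 m, τ = 51.94 × 0.64 = 33.24 N·m clockwise.
Net moment of existing loads = 79.67 N·m counterclockwise.
The hanging mass weighs 48 × 9.8 = 470.4 N and must supply an equal clockwise moment, so its lever arm about the pivot is 79.67 / 470.4 = 0.169 m.
That puts it at 0.86 + 0.169 = 1.03 m from the left end.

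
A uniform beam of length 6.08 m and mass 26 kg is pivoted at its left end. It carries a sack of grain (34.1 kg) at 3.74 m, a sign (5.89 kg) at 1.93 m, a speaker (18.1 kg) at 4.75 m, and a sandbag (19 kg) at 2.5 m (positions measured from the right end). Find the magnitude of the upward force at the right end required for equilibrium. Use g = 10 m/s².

F ≈ 453 N

Take moments about the left end.
Beam weight: 26 × 10 = 260 N down at 3.04 m → arm 3.04 m, τ = 260 × 3.04 = 790.4 N·m clockwise.
Sack of grain: 34.1 × 10 = 341 N down at 3.74 m → arm 2.34 m, τ = 341 × 2.34 = 797.9 N·m clockwise.
Sign: 5.89 × 10 = 58.9 N down at 1.93 m → arm 4.15 m, τ = 58.9 × 4.15 = 244.4 N·m clockwise.
Speaker: 18.1 × 10 = 181 N down at 4.75 m → arm 1.33 m, τ = 181 × 1.33 = 240.7 N·m clockwise.
Sandbag: 19 × 10 = 190 N down at 2.5 m → arm 3.58 m, τ = 190 × 3.58 = 680.2 N·m clockwise.
Net moment of the loads = 2754 N·m clockwise.
The upward force F acts at the right end, arm 6.08 m, giving F × 6.08 counterclockwise.
For rotational equilibrium, F × 6.08 = 2754, so F = 2754 / 6.08 = 453 N.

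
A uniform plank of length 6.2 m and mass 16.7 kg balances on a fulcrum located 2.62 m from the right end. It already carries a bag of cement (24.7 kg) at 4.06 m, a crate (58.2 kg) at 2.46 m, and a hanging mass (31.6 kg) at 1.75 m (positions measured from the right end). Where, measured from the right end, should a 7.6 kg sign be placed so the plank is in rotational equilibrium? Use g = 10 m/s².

x ≈ 1.73 m from the right end

Take moments about the fulcrum (at 2.62 m from the right end).
Beam weight: 16.7 × 10 = 167 N down at 3.1 m → arm 0.48 m, τ = 167 × 0.48 = 80.16 N·m counterclockwise.
Bag of cement: 24.7 × 10 = 247 N down at 4.06 m → arm 1.44 m, τ = 247 × 1.44 = 355.7 N·m counterclockwise.
Crate: 58.2 × 10 = 582 N down at 2.46 m → arm 0.16 m, τ = 582 × 0.16 = 93.12 N·m clockwise.
Hanging mass: 31.6 × 10 = 316 N down at 1.75 m → arm 0.87 m, τ = 316 × 0.87 = 274.9 N·m clockwise.
Net moment of existing loads = 67.84 N·m counterclockwise.
The sign weighs 7.6 × 10 = 76 N and must supply an equal clockwise moment, so its lever arm about the fulcrum is 67.84 / 76 = 0.893 m.
That puts it at 2.62 − 0.893 = 1.73 m from the right end.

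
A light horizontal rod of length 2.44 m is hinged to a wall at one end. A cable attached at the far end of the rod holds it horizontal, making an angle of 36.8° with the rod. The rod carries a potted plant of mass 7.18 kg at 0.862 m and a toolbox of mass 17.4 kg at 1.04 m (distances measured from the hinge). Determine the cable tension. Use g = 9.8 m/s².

T ≈ 163 N

Take moments about the hinge.
Potted plant: 7.18 × 9.8 = 70.36 N down at 0.862 m → arm 0.862 m, τ = 70.36 × 0.862 = 60.65 N·m clockwise.
Toolbox: 17.4 × 9.8 = 170.5 N down at 1.04 m → arm 1.04 m, τ = 170.5 × 1.04 = 177.3 N·m clockwise.
Total clockwise load moment = 238 N·m.
The cable tension T acts at 2.44 m; only its component perpendicular to the rod, T sinθ, produces torque. sin 36.8° = 0.599.
Balancing moments: T × 2.44 × 0.599 = 238, giving T = 238 / 1.462 = 163 N.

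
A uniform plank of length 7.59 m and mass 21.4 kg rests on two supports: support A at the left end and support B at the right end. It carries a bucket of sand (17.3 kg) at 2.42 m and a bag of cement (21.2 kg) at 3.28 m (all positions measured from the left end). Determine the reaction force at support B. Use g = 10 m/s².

R_B ≈ 254 N

Choose support A as the axis so its reaction then has zero moment arm.
Beam weight: 21.4 × 10 = 214 N down at 3.795 m → arm 3.795 m, τ = 214 × 3.795 = 812.1 N·m clockwise.
Bucket of sand: 17.3 × 10 = 173 N down at 2.42 m → arm 2.42 m, τ = 173 × 2.42 = 418.7 N·m clockwise.
Bag of cement: 21.2 × 10 = 212 N down at 3.28 m → arm 3.28 m, τ = 212 × 3.28 = 695.4 N·m clockwise.
Net load moment about support A = 1926 N·m clockwise.
Reaction R at support B is upward at 7.59 m, arm 7.59 m → moment R × 7.59 counterclockwise.
Στ = 0 ⇒ R × 7.59 = 1926 ⇒ R = 254 N.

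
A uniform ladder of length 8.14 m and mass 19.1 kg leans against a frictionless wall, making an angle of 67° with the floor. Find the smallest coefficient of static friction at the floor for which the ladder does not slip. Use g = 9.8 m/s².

Take moments about the foot of the ladder.
Ladder weight 19.1×9.8 = 187.2 N acts at 4.07 m along the ladder; its horizontal arm is 4.07·cos67° = 1.59 m → τ = 297.6 N·m clockwise.
Wall normal N acts horizontally at the top; its moment arm is the height L sinθ = 8.14·sin67° = 7.493 m, counterclockwise.
Setting net torque to zero: N × 7.493 = 297.6 → N = 39.72 N.
ΣFx = 0 ⇒ f = N_wall = 39.72 N. ΣFy = 0 ⇒ N_floor = 187.2 N.
μ_min = f / N_floor = 39.72 / 187.2 = 0.212.

μ_min ≈ 0.212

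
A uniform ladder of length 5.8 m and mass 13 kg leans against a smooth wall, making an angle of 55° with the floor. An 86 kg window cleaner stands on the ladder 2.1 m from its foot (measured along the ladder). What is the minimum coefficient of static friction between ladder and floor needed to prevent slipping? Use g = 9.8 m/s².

Sum moments about the foot of the ladder (the floor normal and friction both act there and drop out).
Ladder weight 13×9.8 = 127.4 N acts at 2.9 m along the ladder; its horizontal arm is 2.9·cos55° = 1.663 m → τ = 211.9 N·m clockwise.
Window cleaner: 86×9.8 = 842.8 N at 2.1 m → arm 1.205 m → τ = 1016 N·m clockwise.
Wall normal N acts horizontally at the top; its moment arm is the height L sinθ = 5.8·sin55° = 4.751 m, counterclockwise.
Balancing moments: N × 4.751 = 1228, giving N = 258.5 N.
ΣFx = 0 ⇒ f = N_wall = 258.5 N. ΣFy = 0 ⇒ N_floor = 970.2 N.
μ_min = f / N_floor = 258.5 / 970.2 = 0.266.

μ_min ≈ 0.266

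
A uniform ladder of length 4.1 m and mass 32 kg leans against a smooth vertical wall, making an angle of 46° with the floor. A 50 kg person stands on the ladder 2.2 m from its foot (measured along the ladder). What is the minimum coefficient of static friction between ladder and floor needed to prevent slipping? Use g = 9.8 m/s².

Take moments about the foot of the ladder.
Ladder weight 32×9.8 = 313.6 N acts at 2.05 m along the ladder; its horizontal arm is 2.05·cos46° = 1.424 m → τ = 446.6 N·m clockwise.
Person: 50×9.8 = 490 N at 2.2 m → arm 1.528 m → τ = 748.7 N·m clockwise.
Wall normal N acts horizontally at the top; its moment arm is the height L sinθ = 4.1·sin46° = 2.949 m, counterclockwise.
For rotational equilibrium, N × 2.949 = 1195, so N = 405.2 N.
ΣFx = 0 ⇒ f = N_wall = 405.2 N. ΣFy = 0 ⇒ N_floor = 803.6 N.
μ_min = f / N_floor = 405.2 / 803.6 = 0.504.

μ_min ≈ 0.504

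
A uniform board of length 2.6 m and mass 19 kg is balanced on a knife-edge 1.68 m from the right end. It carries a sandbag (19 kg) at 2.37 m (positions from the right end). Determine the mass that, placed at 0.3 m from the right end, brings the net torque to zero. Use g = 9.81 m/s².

Taking torques about the knife-edge (at 1.68 m from the right end):
Beam weight: 19 × 9.81 = 186.4 N down at 1.3 m → arm 0.38 m, τ = 186.4 × 0.38 = 70.83 N·m clockwise.
Sandbag: 19 × 9.81 = 186.4 N down at 2.37 m → arm 0.69 m, τ = 186.4 × 0.69 = 128.6 N·m counterclockwise.
Net moment of known loads = 57.77 N·m counterclockwise.
An unknown mass m at 0.3 m has arm 1.38 m; its moment is m·g·1.38 clockwise.
Balancing moments: m × 9.81 × 1.38 = 57.77, giving m = 57.77 / (9.81 × 1.38) = 4.27 kg.

m ≈ 4.27 kg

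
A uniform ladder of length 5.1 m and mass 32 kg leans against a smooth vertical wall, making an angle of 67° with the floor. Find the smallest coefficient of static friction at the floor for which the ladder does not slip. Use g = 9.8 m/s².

μ_min ≈ 0.212

Choose the foot of the ladder as the axis so the floor normal and friction both act there and drop out.
Ladder weight 32×9.8 = 313.6 N acts at 2.55 m along the ladder; its horizontal arm is 2.55·cos67° = 0.9964 m → τ = 312.5 N·m clockwise.
Wall normal N acts horizontally at the top; its moment arm is the height L sinθ = 5.1·sin67° = 4.695 m, counterclockwise.
Setting net torque to zero: N × 4.695 = 312.5 → N = 66.56 N.
ΣFx = 0 ⇒ f = N_wall = 66.56 N. ΣFy = 0 ⇒ N_floor = 313.6 N.
μ_min = f / N_floor = 66.56 / 313.6 = 0.212.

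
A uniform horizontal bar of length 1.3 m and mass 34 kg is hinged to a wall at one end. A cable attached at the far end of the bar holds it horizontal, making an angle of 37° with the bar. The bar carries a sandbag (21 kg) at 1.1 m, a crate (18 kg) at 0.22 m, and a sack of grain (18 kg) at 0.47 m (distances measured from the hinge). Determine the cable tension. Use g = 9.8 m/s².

Choose the hinge as the axis so the unknown hinge reaction has zero arm there.
Beam weight: 34 × 9.8 = 333.2 N down at 0.65 m → arm 0.65 m, τ = 333.2 × 0.65 = 216.6 N·m clockwise.
Sandbag: 21 × 9.8 = 205.8 N down at 1.1 m → arm 1.1 m, τ = 205.8 × 1.1 = 226.4 N·m clockwise.
Crate: 18 × 9.8 = 176.4 N down at 0.22 m → arm 0.22 m, τ = 176.4 × 0.22 = 38.81 N·m clockwise.
Sack of grain: 18 × 9.8 = 176.4 N down at 0.47 m → arm 0.47 m, τ = 176.4 × 0.47 = 82.91 N·m clockwise.
Total clockwise load moment = 564.7 N·m.
The cable tension T acts at 1.3 m; only its component perpendicular to the bar, T sinθ, produces torque. sin 37° = 0.6018.
Στ = 0 ⇒ T × 1.3 × 0.6018 = 564.7 ⇒ T = 564.7 / 0.7823 = 722 N.

T ≈ 722 N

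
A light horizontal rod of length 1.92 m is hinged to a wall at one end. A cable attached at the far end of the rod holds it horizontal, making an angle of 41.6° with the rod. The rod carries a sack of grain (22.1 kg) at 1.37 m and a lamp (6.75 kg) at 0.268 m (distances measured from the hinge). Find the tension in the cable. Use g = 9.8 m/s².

T ≈ 247 N

Taking torques about the hinge:
Sack of grain: 22.1 × 9.8 = 216.6 N down at 1.37 m → arm 1.37 m, τ = 216.6 × 1.37 = 296.7 N·m clockwise.
Lamp: 6.75 × 9.8 = 66.15 N down at 0.268 m → arm 0.268 m, τ = 66.15 × 0.268 = 17.73 N·m clockwise.
Total clockwise load moment = 314.4 N·m.
The cable tension T acts at 1.92 m; only its component perpendicular to the rod, T sinθ, produces torque. sin 41.6° = 0.6639.
Στ = 0 ⇒ T × 1.92 × 0.6639 = 314.4 ⇒ T = 314.4 / 1.275 = 247 N.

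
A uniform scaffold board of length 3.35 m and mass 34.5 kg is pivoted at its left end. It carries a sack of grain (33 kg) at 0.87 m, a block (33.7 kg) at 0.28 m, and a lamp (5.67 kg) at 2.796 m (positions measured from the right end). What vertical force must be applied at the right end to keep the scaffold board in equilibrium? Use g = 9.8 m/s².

F ≈ 720 N

Sum moments about the left end (the unknown pivot reaction has zero arm there).
Beam weight: 34.5 × 9.8 = 338.1 N down at 1.675 m → arm 1.675 m, τ = 338.1 × 1.675 = 566.3 N·m clockwise.
Sack of grain: 33 × 9.8 = 323.4 N down at 0.87 m → arm 2.48 m, τ = 323.4 × 2.48 = 802 N·m clockwise.
Block: 33.7 × 9.8 = 330.3 N down at 0.28 m → arm 3.07 m, τ = 330.3 × 3.07 = 1014 N·m clockwise.
Lamp: 5.67 × 9.8 = 55.57 N down at 2.796 m → arm 0.554 m, τ = 55.57 × 0.554 = 30.79 N·m clockwise.
Net moment of the loads = 2413 N·m clockwise.
The upward force F acts at the right end, arm 3.35 m, giving F × 3.35 counterclockwise.
For rotational equilibrium, F × 3.35 = 2413, so F = 2413 / 3.35 = 720 N.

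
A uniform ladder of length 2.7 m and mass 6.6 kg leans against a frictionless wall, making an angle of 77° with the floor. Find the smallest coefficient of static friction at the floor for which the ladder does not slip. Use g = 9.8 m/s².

μ_min ≈ 0.115

Choose the foot of the ladder as the axis so the floor normal and friction both act there and drop out.
Ladder weight 6.6×9.8 = 64.68 N acts at 1.35 m along the ladder; its horizontal arm is 1.35·cos77° = 0.3037 m → τ = 19.64 N·m clockwise.
Wall normal N acts horizontally at the top; its moment arm is the height L sinθ = 2.7·sin77° = 2.631 m, counterclockwise.
For rotational equilibrium, N × 2.631 = 19.64, so N = 7.465 N.
ΣFx = 0 ⇒ f = N_wall = 7.465 N. ΣFy = 0 ⇒ N_floor = 64.68 N.
μ_min = f / N_floor = 7.465 / 64.68 = 0.115.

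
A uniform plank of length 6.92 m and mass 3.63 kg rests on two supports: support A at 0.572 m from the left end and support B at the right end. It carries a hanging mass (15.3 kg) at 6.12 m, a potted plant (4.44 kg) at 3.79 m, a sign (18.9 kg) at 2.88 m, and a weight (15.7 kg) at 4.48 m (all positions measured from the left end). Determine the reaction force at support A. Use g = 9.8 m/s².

Taking torques about support B:
Beam weight: 3.63 × 9.8 = 35.57 N down at 3.46 m → arm 3.46 m, τ = 35.57 × 3.46 = 123.1 N·m counterclockwise.
Hanging mass: 15.3 × 9.8 = 149.9 N down at 6.12 m → arm 0.8 m, τ = 149.9 × 0.8 = 119.9 N·m counterclockwise.
Potted plant: 4.44 × 9.8 = 43.51 N down at 3.79 m → arm 3.13 m, τ = 43.51 × 3.13 = 136.2 N·m counterclockwise.
Sign: 18.9 × 9.8 = 185.2 N down at 2.88 m → arm 4.04 m, τ = 185.2 × 4.04 = 748.2 N·m counterclockwise.
Weight: 15.7 × 9.8 = 153.9 N down at 4.48 m → arm 2.44 m, τ = 153.9 × 2.44 = 375.5 N·m counterclockwise.
Net load moment about support B = 1503 N·m counterclockwise.
Reaction R at support A is upward at 0.572 m, arm 6.348 m → moment R × 6.348 clockwise.
For rotational equilibrium, R × 6.348 = 1503, so R = 237 N.

R_A ≈ 237 N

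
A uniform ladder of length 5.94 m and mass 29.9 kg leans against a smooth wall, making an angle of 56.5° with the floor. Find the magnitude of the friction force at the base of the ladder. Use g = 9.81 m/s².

Choose the foot of the ladder as the axis so the floor normal and friction both act there and drop out.
Ladder weight 29.9×9.81 = 293.3 N acts at 2.97 m along the ladder; its horizontal arm is 2.97·cos56.5° = 1.639 m → τ = 480.7 N·m clockwise.
Wall normal N acts horizontally at the top; its moment arm is the height L sinθ = 5.94·sin56.5° = 4.953 m, counterclockwise.
For rotational equilibrium, N × 4.953 = 480.7, so N = 97.1 N.
ΣFx = 0: friction at the foot balances the wall's push, so f = N_wall = 97.1 N.

f ≈ 97.1 N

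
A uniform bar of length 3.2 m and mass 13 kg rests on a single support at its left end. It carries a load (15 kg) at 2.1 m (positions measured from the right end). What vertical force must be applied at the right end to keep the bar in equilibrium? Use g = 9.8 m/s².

About the left end:
Beam weight: 13 × 9.8 = 127.4 N down at 1.6 m → arm 1.6 m, τ = 127.4 × 1.6 = 203.8 N·m clockwise.
Load: 15 × 9.8 = 147 N down at 2.1 m → arm 1.1 m, τ = 147 × 1.1 = 161.7 N·m clockwise.
Net moment of the loads = 365.5 N·m clockwise.
The upward force F acts at the right end, arm 3.2 m, giving F × 3.2 counterclockwise.
Στ = 0 ⇒ F × 3.2 = 365.5 ⇒ F = 365.5 / 3.2 = 114 N.

F ≈ 114 N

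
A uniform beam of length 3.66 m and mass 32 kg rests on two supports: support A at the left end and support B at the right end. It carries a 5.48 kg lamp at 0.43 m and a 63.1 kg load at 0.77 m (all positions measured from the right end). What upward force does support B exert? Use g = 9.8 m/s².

Sum moments about support A (its reaction then has zero moment arm).
Beam weight: 32 × 9.8 = 313.6 N down at 1.83 m → arm 1.83 m, τ = 313.6 × 1.83 = 573.9 N·m clockwise.
Lamp: 5.48 × 9.8 = 53.7 N down at 0.43 m → arm 3.23 m, τ = 53.7 × 3.23 = 173.5 N·m clockwise.
Load: 63.1 × 9.8 = 618.4 N down at 0.77 m → arm 2.89 m, τ = 618.4 × 2.89 = 1787 N·m clockwise.
Net load moment about support A = 2534 N·m clockwise.
Reaction R at support B is upward at 0 m, arm 3.66 m → moment R × 3.66 counterclockwise.
For rotational equilibrium, R × 3.66 = 2534, so R = 692 N.

R_B ≈ 692 N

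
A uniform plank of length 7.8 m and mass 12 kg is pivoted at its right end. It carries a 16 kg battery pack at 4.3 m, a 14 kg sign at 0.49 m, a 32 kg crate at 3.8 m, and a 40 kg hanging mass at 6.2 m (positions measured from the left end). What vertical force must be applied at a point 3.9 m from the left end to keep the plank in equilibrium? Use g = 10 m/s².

Sum moments about the right end (the unknown pivot reaction has zero arm there).
Beam weight: 12 × 10 = 120 N down at 3.9 m → arm 3.9 m, τ = 120 × 3.9 = 468 N·m counterclockwise.
Battery pack: 16 × 10 = 160 N down at 4.3 m → arm 3.5 m, τ = 160 × 3.5 = 560 N·m counterclockwise.
Sign: 14 × 10 = 140 N down at 0.49 m → arm 7.31 m, τ = 140 × 7.31 = 1023 N·m counterclockwise.
Crate: 32 × 10 = 320 N down at 3.8 m → arm 4 m, τ = 320 × 4 = 1280 N·m counterclockwise.
Hanging mass: 40 × 10 = 400 N down at 6.2 m → arm 1.6 m, τ = 400 × 1.6 = 640 N·m counterclockwise.
Net moment of the loads = 3971 N·m counterclockwise.
The upward force F acts at a point 3.9 m from the left end, arm 3.9 m, giving F × 3.9 clockwise.
For rotational equilibrium, F × 3.9 = 3971, so F = 3971 / 3.9 = 1020 N.

F ≈ 1020 N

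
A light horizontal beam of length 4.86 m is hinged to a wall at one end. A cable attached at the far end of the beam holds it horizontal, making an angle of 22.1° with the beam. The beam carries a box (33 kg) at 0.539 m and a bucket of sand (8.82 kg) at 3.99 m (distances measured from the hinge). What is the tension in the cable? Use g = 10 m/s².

T ≈ 290 N

About the hinge:
Box: 33 × 10 = 330 N down at 0.539 m → arm 0.539 m, τ = 330 × 0.539 = 177.9 N·m clockwise.
Bucket of sand: 8.82 × 10 = 88.2 N down at 3.99 m → arm 3.99 m, τ = 88.2 × 3.99 = 351.9 N·m clockwise.
Total clockwise load moment = 529.8 N·m.
The cable tension T acts at 4.86 m; only its component perpendicular to the beam, T sinθ, produces torque. sin 22.1° = 0.3762.
Balancing moments: T × 4.86 × 0.3762 = 529.8, giving T = 529.8 / 1.828 = 290 N.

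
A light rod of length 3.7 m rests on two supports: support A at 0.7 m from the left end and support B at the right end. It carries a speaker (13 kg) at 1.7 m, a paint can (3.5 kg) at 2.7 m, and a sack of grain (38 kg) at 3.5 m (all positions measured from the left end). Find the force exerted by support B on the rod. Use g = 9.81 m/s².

R_B ≈ 413 N

Take moments about support A.
Speaker: 13 × 9.81 = 127.5 N down at 1.7 m → arm 1 m, τ = 127.5 × 1 = 127.5 N·m clockwise.
Paint can: 3.5 × 9.81 = 34.34 N down at 2.7 m → arm 2 m, τ = 34.34 × 2 = 68.68 N·m clockwise.
Sack of grain: 38 × 9.81 = 372.8 N down at 3.5 m → arm 2.8 m, τ = 372.8 × 2.8 = 1044 N·m clockwise.
Net load moment about support A = 1240 N·m clockwise.
Reaction R at support B is upward at 3.7 m, arm 3 m → moment R × 3 counterclockwise.
For rotational equilibrium, R × 3 = 1240, so R = 413 N.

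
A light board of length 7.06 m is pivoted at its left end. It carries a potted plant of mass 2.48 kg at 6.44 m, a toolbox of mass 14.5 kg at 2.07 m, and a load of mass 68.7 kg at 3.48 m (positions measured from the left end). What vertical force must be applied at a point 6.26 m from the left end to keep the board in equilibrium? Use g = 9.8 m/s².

Sum moments about the left end (the unknown pivot reaction has zero arm there).
Potted plant: 2.48 × 9.8 = 24.3 N down at 6.44 m → arm 6.44 m, τ = 24.3 × 6.44 = 156.5 N·m clockwise.
Toolbox: 14.5 × 9.8 = 142.1 N down at 2.07 m → arm 2.07 m, τ = 142.1 × 2.07 = 294.1 N·m clockwise.
Load: 68.7 × 9.8 = 673.3 N down at 3.48 m → arm 3.48 m, τ = 673.3 × 3.48 = 2343 N·m clockwise.
Net moment of the loads = 2794 N·m clockwise.
The upward force F acts at a point 6.26 m from the left end, arm 6.26 m, giving F × 6.26 counterclockwise.
Setting net torque to zero: F × 6.26 = 2794 → F = 2794 / 6.26 = 446 N.

F ≈ 446 N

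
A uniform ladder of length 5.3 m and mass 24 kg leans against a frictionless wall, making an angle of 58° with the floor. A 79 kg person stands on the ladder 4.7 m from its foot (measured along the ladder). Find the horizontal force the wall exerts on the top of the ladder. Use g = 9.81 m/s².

Sum moments about the foot of the ladder (the floor normal and friction both act there and drop out).
Ladder weight 24×9.81 = 235.4 N acts at 2.65 m along the ladder; its horizontal arm is 2.65·cos58° = 1.404 m → τ = 330.5 N·m clockwise.
Person: 79×9.81 = 775 N at 4.7 m → arm 2.491 m → τ = 1931 N·m clockwise.
Wall normal N acts horizontally at the top; its moment arm is the height L sinθ = 5.3·sin58° = 4.495 m, counterclockwise.
Στ = 0 ⇒ N × 4.495 = 2262 ⇒ N = 503 N.

N_wall ≈ 503 N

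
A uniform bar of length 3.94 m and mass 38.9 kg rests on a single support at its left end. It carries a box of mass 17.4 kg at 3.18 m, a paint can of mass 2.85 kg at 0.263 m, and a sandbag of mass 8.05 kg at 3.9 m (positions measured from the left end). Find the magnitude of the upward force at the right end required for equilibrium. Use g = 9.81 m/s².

Taking torques about the left end:
Beam weight: 38.9 × 9.81 = 381.6 N down at 1.97 m → arm 1.97 m, τ = 381.6 × 1.97 = 751.8 N·m clockwise.
Box: 17.4 × 9.81 = 170.7 N down at 3.18 m → arm 3.18 m, τ = 170.7 × 3.18 = 542.8 N·m clockwise.
Paint can: 2.85 × 9.81 = 27.96 N down at 0.263 m → arm 0.263 m, τ = 27.96 × 0.263 = 7.353 N·m clockwise.
Sandbag: 8.05 × 9.81 = 78.97 N down at 3.9 m → arm 3.9 m, τ = 78.97 × 3.9 = 308 N·m clockwise.
Net moment of the loads = 1610 N·m clockwise.
The upward force F acts at the right end, arm 3.94 m, giving F × 3.94 counterclockwise.
For rotational equilibrium, F × 3.94 = 1610, so F = 1610 / 3.94 = 409 N.

F ≈ 409 N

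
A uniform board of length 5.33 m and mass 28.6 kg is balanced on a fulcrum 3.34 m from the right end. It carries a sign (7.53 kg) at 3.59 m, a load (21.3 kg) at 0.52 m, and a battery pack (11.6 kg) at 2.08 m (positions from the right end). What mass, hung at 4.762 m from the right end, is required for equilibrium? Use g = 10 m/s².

m ≈ 64.8 kg

Choose the fulcrum (at 3.34 m from the right end) as the axis so the support reaction has zero arm there.
Beam weight: 28.6 × 10 = 286 N down at 2.665 m → arm 0.675 m, τ = 286 × 0.675 = 193.1 N·m clockwise.
Sign: 7.53 × 10 = 75.3 N down at 3.59 m → arm 0.25 m, τ = 75.3 × 0.25 = 18.82 N·m counterclockwise.
Load: 21.3 × 10 = 213 N down at 0.52 m → arm 2.82 m, τ = 213 × 2.82 = 600.7 N·m clockwise.
Battery pack: 11.6 × 10 = 116 N down at 2.08 m → arm 1.26 m, τ = 116 × 1.26 = 146.2 N·m clockwise.
Net moment of known loads = 921.2 N·m clockwise.
An unknown mass m at 4.762 m has arm 1.422 m; its moment is m·g·1.422 counterclockwise.
For rotational equilibrium, m × 10 × 1.422 = 921.2, so m = 921.2 / (10 × 1.422) = 64.8 kg.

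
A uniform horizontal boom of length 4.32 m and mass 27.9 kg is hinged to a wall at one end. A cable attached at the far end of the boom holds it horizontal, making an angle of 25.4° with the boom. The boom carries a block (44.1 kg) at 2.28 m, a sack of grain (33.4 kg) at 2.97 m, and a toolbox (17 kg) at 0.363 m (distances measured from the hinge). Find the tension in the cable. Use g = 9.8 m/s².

Choose the hinge as the axis so the unknown hinge reaction has zero arm there.
Beam weight: 27.9 × 9.8 = 273.4 N down at 2.16 m → arm 2.16 m, τ = 273.4 × 2.16 = 590.5 N·m clockwise.
Block: 44.1 × 9.8 = 432.2 N down at 2.28 m → arm 2.28 m, τ = 432.2 × 2.28 = 985.4 N·m clockwise.
Sack of grain: 33.4 × 9.8 = 327.3 N down at 2.97 m → arm 2.97 m, τ = 327.3 × 2.97 = 972.1 N·m clockwise.
Toolbox: 17 × 9.8 = 166.6 N down at 0.363 m → arm 0.363 m, τ = 166.6 × 0.363 = 60.48 N·m clockwise.
Total clockwise load moment = 2608 N·m.
The cable tension T acts at 4.32 m; only its component perpendicular to the boom, T sinθ, produces torque. sin 25.4° = 0.4289.
Στ = 0 ⇒ T × 4.32 × 0.4289 = 2608 ⇒ T = 2608 / 1.853 = 1410 N.

T ≈ 1410 N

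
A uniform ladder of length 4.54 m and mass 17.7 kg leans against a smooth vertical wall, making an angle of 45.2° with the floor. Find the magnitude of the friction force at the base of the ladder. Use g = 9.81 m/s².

Sum moments about the foot of the ladder (the floor normal and friction both act there and drop out).
Ladder weight 17.7×9.81 = 173.6 N acts at 2.27 m along the ladder; its horizontal arm is 2.27·cos45.2° = 1.6 m → τ = 277.8 N·m clockwise.
Wall normal N acts horizontally at the top; its moment arm is the height L sinθ = 4.54·sin45.2° = 3.221 m, counterclockwise.
For rotational equilibrium, N × 3.221 = 277.8, so N = 86.2 N.
ΣFx = 0: friction at the foot balances the wall's push, so f = N_wall = 86.2 N.

f ≈ 86.2 N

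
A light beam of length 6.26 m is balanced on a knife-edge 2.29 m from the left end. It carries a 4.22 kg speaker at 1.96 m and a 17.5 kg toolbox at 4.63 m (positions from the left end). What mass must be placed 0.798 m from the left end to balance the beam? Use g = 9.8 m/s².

m ≈ 26.5 kg

Choose the knife-edge (at 2.29 m from the left end) as the axis so the support reaction has zero arm there.
Speaker: 4.22 × 9.8 = 41.36 N down at 1.96 m → arm 0.33 m, τ = 41.36 × 0.33 = 13.65 N·m counterclockwise.
Toolbox: 17.5 × 9.8 = 171.5 N down at 4.63 m → arm 2.34 m, τ = 171.5 × 2.34 = 401.3 N·m clockwise.
Net moment of known loads = 387.7 N·m clockwise.
An unknown mass m at 0.798 m has arm 1.492 m; its moment is m·g·1.492 counterclockwise.
Στ = 0 ⇒ m × 9.8 × 1.492 = 387.7 ⇒ m = 387.7 / (9.8 × 1.492) = 26.5 kg.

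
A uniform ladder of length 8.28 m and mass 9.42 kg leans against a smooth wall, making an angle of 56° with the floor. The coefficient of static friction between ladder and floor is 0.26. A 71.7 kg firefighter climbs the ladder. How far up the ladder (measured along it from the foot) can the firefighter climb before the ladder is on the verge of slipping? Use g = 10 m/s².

d ≈ 3.07 m

Taking torques about the foot of the ladder:
Ladder weight 9.42×10 = 94.2 N acts at 4.14 m along the ladder; its horizontal arm is 4.14·cos56° = 2.315 m → τ = 218.1 N·m clockwise.
Firefighter weight 71.7×10 = 717 N at distance d → arm d·cos56° → τ = 717·d·0.5592 clockwise.
Wall normal N at the top has arm L sinθ = 6.864 m counterclockwise, so Στ = 0 gives N·6.864 = 218.1 + 400.9·d.
ΣFy = 0 ⇒ N_floor = 811.2 N, so the maximum friction is μ_s·N_floor = 0.26×811.2 = 210.9 N. ΣFx = 0 ⇒ N_wall = f, so at the slipping point N = 210.9 N.
Substituting: 210.9×6.864 = 218.1 + 400.9·d ⇒ d = (1448 − 218.1) / 400.9 = 3.07 m.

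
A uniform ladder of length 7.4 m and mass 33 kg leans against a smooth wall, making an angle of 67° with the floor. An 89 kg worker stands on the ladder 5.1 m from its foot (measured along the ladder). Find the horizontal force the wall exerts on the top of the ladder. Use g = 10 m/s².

Taking torques about the foot of the ladder:
Ladder weight 33×10 = 330 N acts at 3.7 m along the ladder; its horizontal arm is 3.7·cos67° = 1.446 m → τ = 477.2 N·m clockwise.
Worker: 89×10 = 890 N at 5.1 m → arm 1.993 m → τ = 1774 N·m clockwise.
Wall normal N acts horizontally at the top; its moment arm is the height L sinθ = 7.4·sin67° = 6.812 m, counterclockwise.
For rotational equilibrium, N × 6.812 = 2251, so N = 330 N.

N_wall ≈ 330 N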